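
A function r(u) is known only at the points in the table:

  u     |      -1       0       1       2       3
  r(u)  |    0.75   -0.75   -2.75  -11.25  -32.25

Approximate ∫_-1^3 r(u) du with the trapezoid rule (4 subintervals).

Δu = 1.
T_4 = (1/2)·[0.75 + 2·(-0.75) + 2·(-2.75) + 2·(-11.25) + (-32.25)] = -30.5.

-30.5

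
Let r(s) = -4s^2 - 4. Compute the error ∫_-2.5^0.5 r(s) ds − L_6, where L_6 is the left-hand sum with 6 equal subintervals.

6.5

Exact integral: ∫_-2.5^0.5 r(s) ds = -33.
L_6 = -39.5.
Error = -33 − (-39.5) = 6.5.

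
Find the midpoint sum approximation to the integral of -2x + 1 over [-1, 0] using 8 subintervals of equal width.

2

Δx = (0 − (-1))/8 = 0.125.
Midpoints: -0.9375, -0.8125, -0.6875, -0.5625, -0.4375, -0.3125, -0.1875, -0.0625.
f(-0.9375) = 2.875, f(-0.8125) = 2.625, f(-0.6875) = 2.375, f(-0.5625) = 2.125, f(-0.4375) = 1.875, f(-0.3125) = 1.625, f(-0.1875) = 1.375, f(-0.0625) = 1.125.
Sum = Δx · [f(-0.9375) + f(-0.8125) + f(-0.6875) + ...].
Sum = 2.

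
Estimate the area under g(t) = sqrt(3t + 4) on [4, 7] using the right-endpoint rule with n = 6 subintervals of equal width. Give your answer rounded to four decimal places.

Δt = (7 − 4)/6 = 0.5.
Right endpoints: 4.5, 5, 5.5, 6, 6.5, 7.
g(4.5) ≈ 4.1833, g(5) ≈ 4.3589, g(5.5) ≈ 4.5277, g(6) ≈ 4.6904, g(6.5) ≈ 4.8477, g(7) ≈ 5.0000.
Sum = Δt · [g(4.5) + g(5) + g(5.5) + ...].
Sum ≈ 13.8040.

13.8040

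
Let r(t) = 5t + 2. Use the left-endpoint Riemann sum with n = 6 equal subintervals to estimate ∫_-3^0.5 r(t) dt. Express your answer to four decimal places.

-19.9792

Δt = (0.5 − (-3))/6 = 7/12.
Left endpoints: -3, -29/12, -11/6, -1.25, -2/3, -1/12.
r(-3) = -13, r(-29/12) = -121/12, r(-11/6) = -43/6, r(-1.25) = -4.25, r(-2/3) = -4/3, r(-1/12) = 19/12.
Sum = Δt · [r(-3) + r(-29/12) + r(-11/6) + ...].
Sum ≈ -19.9792.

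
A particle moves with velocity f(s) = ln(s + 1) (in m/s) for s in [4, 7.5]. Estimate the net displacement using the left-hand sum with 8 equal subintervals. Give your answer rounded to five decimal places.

Δs = (7.5 − 4)/8 = 0.4375.
Left endpoints: 4, 4.4375, 4.875, 5.3125, 5.75, 6.1875, 6.625, 7.0625.
f(4) ≈ 1.60944, f(4.4375) ≈ 1.69332, f(4.875) ≈ 1.77071, f(5.3125) ≈ 1.84253, f(5.75) ≈ 1.90954, f(6.1875) ≈ 1.97234, f(6.625) ≈ 2.03143, f(7.0625) ≈ 2.08722.
Sum = Δs · [f(4) + f(4.4375) + f(4.875) + ...].
Sum ≈ 6.52598.

6.52598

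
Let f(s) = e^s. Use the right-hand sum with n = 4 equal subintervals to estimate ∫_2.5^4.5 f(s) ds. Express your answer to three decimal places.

Δs = (4.5 − 2.5)/4 = 0.5.
Right endpoints: 3, 3.5, 4, 4.5.
f(3) ≈ 20.086, f(3.5) ≈ 33.115, f(4) ≈ 54.598, f(4.5) ≈ 90.017.
Sum = Δs · [f(3) + f(3.5) + f(4) + f(4.5)].
Sum ≈ 98.908.

98.908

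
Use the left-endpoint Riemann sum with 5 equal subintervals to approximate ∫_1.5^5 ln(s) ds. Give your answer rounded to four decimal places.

3.4987

Δs = (5 − 1.5)/5 = 0.7.
Left endpoints: 1.5, 2.2, 2.9, 3.6, 4.3.
f(1.5) ≈ 0.4055, f(2.2) ≈ 0.7885, f(2.9) ≈ 1.0647, f(3.6) ≈ 1.2809, f(4.3) ≈ 1.4586.
Sum = Δs · [f(1.5) + f(2.2) + f(2.9) + f(3.6) + f(4.3)].
Sum ≈ 3.4987.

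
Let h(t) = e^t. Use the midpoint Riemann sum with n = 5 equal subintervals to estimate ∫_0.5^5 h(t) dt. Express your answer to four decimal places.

Δt = (5 − 0.5)/5 = 0.9.
Midpoints: 0.95, 1.85, 2.75, 3.65, 4.55.
h(0.95) ≈ 2.5857, h(1.85) ≈ 6.3598, h(2.75) ≈ 15.6426, h(3.65) ≈ 38.4747, h(4.55) ≈ 94.6324.
Sum = Δt · [h(0.95) + h(1.85) + h(2.75) + h(3.65) + h(4.55)].
Sum ≈ 141.9257.

141.9257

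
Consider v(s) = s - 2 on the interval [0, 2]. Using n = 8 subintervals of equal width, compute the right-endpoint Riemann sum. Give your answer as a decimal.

-1.75

Δs = (2 − 0)/8 = 0.25.
Right endpoints: 0.25, 0.5, 0.75, 1, 1.25, 1.5, 1.75, 2.
v(0.25) = -1.75, v(0.5) = -1.5, v(0.75) = -1.25, v(1) = -1, v(1.25) = -0.75, v(1.5) = -0.5, v(1.75) = -0.25, v(2) = 0.
Sum = Δs · [v(0.25) + v(0.5) + v(0.75) + ...].
Sum = -1.75.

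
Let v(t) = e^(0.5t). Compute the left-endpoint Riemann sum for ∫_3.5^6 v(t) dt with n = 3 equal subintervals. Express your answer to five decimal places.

23.10412

Δt = (6 − 3.5)/3 = 5/6.
Left endpoints: 3.5, 13/3, 31/6.
v(3.5) ≈ 5.75460, v(13/3) ≈ 8.72914, v(31/6) ≈ 13.24120.
Sum = Δt · [v(3.5) + v(13/3) + v(31/6)].
Sum ≈ 23.10412.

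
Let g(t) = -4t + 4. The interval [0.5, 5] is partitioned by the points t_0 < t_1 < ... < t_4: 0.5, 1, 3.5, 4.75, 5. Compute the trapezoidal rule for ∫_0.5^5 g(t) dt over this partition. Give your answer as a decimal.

-31.5

Subinterval widths: 0.5, 2.5, 1.25, 0.25.
g(0.5) = 2, g(1) = 0, g(3.5) = -10, g(4.75) = -15, g(5) = -16.
On each subinterval the trapezoid contributes (Δt_i/2)·[g(t_{i-1}) + g(t_i)].
Sum = -31.5.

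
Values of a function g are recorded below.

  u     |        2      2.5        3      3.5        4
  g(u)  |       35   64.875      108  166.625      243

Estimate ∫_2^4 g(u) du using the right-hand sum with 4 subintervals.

291.25

Δu = 0.5.
Sum = 0.5·[64.875 + 108 + 166.625 + 243] = 291.25.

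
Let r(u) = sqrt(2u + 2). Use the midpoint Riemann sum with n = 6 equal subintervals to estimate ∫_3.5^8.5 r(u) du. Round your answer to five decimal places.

18.60936

Δu = (8.5 − 3.5)/6 = 5/6.
Midpoints: 47/12, 4.75, 67/12, 77/12, 7.25, 97/12.
r(47/12) ≈ 3.13581, r(4.75) ≈ 3.39116, r(67/12) ≈ 3.62859, r(77/12) ≈ 3.85141, r(7.25) ≈ 4.06202, r(97/12) ≈ 4.26224.
Sum = Δu · [r(47/12) + r(4.75) + r(67/12) + ...].
Sum ≈ 18.60936.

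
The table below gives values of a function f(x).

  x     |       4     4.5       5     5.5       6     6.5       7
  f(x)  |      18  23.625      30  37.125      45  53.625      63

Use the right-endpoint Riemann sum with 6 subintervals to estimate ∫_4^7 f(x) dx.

Δx = 0.5.
Sum = 0.5·[23.625 + 30 + 37.125 + 45 + 53.625 + 63] = 126.1875.

126.1875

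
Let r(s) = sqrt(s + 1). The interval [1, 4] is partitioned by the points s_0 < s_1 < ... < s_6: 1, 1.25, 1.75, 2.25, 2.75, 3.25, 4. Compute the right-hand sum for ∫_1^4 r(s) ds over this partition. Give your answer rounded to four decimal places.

Subinterval widths: 0.25, 0.5, 0.5, 0.5, 0.5, 0.75.
Right endpoints: 1.25, 1.75, 2.25, 2.75, 3.25, 4.
r(1.25) ≈ 1.5000, r(1.75) ≈ 1.6583, r(2.25) ≈ 1.8028, r(2.75) ≈ 1.9365, r(3.25) ≈ 2.0616, r(4) ≈ 2.2361.
Sum = Σ Δs_i · r(s_i).
Sum ≈ 5.7816.

5.7816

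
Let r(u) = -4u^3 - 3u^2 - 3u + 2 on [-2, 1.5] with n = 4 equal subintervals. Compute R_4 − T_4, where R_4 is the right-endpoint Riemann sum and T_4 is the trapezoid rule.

-22.203125

R_4 = -13.015625.
T_4 = 9.1875.
R_4 − T_4 = -22.203125.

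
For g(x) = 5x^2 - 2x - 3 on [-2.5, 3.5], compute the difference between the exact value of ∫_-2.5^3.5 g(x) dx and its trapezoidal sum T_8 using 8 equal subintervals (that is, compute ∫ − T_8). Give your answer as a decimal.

-2.8125

Exact integral: ∫_-2.5^3.5 g(x) dx = 73.5.
T_8 = 76.3125.
Error = 73.5 − 76.3125 = -2.8125.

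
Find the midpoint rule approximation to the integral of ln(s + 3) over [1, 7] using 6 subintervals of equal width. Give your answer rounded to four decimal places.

11.4869

Δs = (7 − 1)/6 = 1.
Midpoints: 1.5, 2.5, 3.5, 4.5, 5.5, 6.5.
f(1.5) ≈ 1.5041, f(2.5) ≈ 1.7047, f(3.5) ≈ 1.8718, f(4.5) ≈ 2.0149, f(5.5) ≈ 2.1401, f(6.5) ≈ 2.2513.
Sum = Δs · [f(1.5) + f(2.5) + f(3.5) + ...].
Sum ≈ 11.4869.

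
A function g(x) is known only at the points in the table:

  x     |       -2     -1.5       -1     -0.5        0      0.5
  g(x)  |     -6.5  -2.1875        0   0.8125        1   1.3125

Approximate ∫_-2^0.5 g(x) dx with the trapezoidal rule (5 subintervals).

-1.484375

Δx = 0.5.
T_5 = (0.5/2)·[(-6.5) + 2·(-2.1875) + 2·0 + 2·0.8125 + 2·1 + 1.3125] = -1.484375.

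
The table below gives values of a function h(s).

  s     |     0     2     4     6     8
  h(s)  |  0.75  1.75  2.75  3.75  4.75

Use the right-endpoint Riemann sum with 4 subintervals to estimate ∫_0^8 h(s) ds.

Δs = 2.
Sum = 2·[1.75 + 2.75 + 3.75 + 4.75] = 26.

26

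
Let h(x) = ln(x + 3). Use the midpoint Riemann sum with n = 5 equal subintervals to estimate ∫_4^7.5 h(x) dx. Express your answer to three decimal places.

Δx = (7.5 − 4)/5 = 0.7.
Midpoints: 4.35, 5.05, 5.75, 6.45, 7.15.
h(4.35) ≈ 1.995, h(5.05) ≈ 2.086, h(5.75) ≈ 2.169, h(6.45) ≈ 2.246, h(7.15) ≈ 2.317.
Sum = Δx · [h(4.35) + h(5.05) + h(5.75) + h(6.45) + h(7.15)].
Sum ≈ 7.569.

7.569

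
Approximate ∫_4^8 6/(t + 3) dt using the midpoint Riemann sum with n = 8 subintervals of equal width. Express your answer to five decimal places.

Δt = (8 − 4)/8 = 0.5.
Midpoints: 4.25, 4.75, 5.25, 5.75, 6.25, 6.75, 7.25, 7.75.
f(4.25) = 24/29, f(4.75) = 24/31, f(5.25) = 8/11, f(5.75) = 24/35, f(6.25) = 24/37, f(6.75) = 8/13, f(7.25) = 24/41, f(7.75) = 24/43.
Sum = Δt · [f(4.25) + f(4.75) + f(5.25) + ...].
Sum ≈ 2.71115.

2.71115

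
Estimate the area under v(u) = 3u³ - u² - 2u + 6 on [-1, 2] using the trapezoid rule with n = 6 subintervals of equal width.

Δu = (2 − (-1))/6 = 0.5.
v(-1) = 4, v(-0.5) = 6.375, v(0) = 6, v(0.5) = 5.125, v(1) = 6, v(1.5) = 10.875, v(2) = 22.
T_6 = (Δu/2)·[v(u_0) + 2v(u_1) + ... + 2v(u_{5}) + v(u_6)].
Sum = 23.6875.

23.6875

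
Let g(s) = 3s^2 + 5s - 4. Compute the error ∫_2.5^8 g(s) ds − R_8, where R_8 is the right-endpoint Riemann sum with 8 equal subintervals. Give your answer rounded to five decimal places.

Exact integral: ∫_2.5^8 g(s) ds = 618.75.
R_8 ≈ 689.0576172.
Error ≈ 618.75 − 689.0576172 ≈ -70.30762.

-70.30762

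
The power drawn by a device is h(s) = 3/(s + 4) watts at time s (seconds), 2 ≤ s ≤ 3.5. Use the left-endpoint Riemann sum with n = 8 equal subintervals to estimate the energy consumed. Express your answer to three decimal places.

0.679

Δs = (3.5 − 2)/8 = 0.1875.
Left endpoints: 2, 2.1875, 2.375, 2.5625, 2.75, 2.9375, 3.125, 3.3125.
h(2) = 0.5, h(2.1875) = 16/33, h(2.375) = 8/17, h(2.5625) = 16/35, h(2.75) = 4/9, h(2.9375) = 16/37, h(3.125) = 8/19, h(3.3125) = 16/39.
Sum = Δs · [h(2) + h(2.1875) + h(2.375) + ...].
Sum ≈ 0.679.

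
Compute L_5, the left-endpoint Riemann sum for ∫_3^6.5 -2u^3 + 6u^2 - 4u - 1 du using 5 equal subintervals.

Δu = (6.5 − 3)/5 = 0.7.
Left endpoints: 3, 3.7, 4.4, 5.1, 5.8.
f(3) = -13, f(3.7) = -34.966, f(4.4) = -72.808, f(5.1) = -130.642, f(5.8) = -212.584.
Sum = Δu · [f(3) + f(3.7) + f(4.4) + f(5.1) + f(5.8)].
Sum = -324.8.

-324.8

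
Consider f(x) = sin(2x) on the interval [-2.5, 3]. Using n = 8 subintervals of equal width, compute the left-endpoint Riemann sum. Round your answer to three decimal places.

Δx = (3 − (-2.5))/8 = 0.6875.
Left endpoints: -2.5, -1.8125, -1.125, -0.4375, 0.25, 0.9375, 1.625, 2.3125.
f(-2.5) ≈ 0.959, f(-1.8125) ≈ 0.465, f(-1.125) ≈ -0.778, f(-0.4375) ≈ -0.768, f(0.25) ≈ 0.479, f(0.9375) ≈ 0.954, f(1.625) ≈ -0.108, f(2.3125) ≈ -0.996.
Sum = Δx · [f(-2.5) + f(-1.8125) + f(-1.125) + ...].
Sum ≈ 0.142.

0.142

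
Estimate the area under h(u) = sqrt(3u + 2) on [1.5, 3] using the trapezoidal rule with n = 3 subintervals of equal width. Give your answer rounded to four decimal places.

4.4219

Δu = (3 − 1.5)/3 = 0.5.
h(1.5) ≈ 2.5495, h(2) ≈ 2.8284, h(2.5) ≈ 3.0822, h(3) ≈ 3.3166.
T_3 = (Δu/2)·[h(u_0) + 2h(u_1) + 2h(u_2) + h(u_3)].
Sum ≈ 4.4219.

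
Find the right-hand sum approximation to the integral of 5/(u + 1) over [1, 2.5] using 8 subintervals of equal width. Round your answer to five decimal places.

2.70010

Δu = (2.5 − 1)/8 = 0.1875.
Right endpoints: 1.1875, 1.375, 1.5625, 1.75, 1.9375, 2.125, 2.3125, 2.5.
f(1.1875) = 16/7, f(1.375) = 40/19, f(1.5625) = 80/41, f(1.75) = 20/11, f(1.9375) = 80/47, f(2.125) = 1.6, f(2.3125) = 80/53, f(2.5) = 10/7.
Sum = Δu · [f(1.1875) + f(1.375) + f(1.5625) + ...].
Sum ≈ 2.70010.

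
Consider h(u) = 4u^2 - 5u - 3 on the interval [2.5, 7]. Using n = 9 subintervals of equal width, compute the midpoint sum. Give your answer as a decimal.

Δu = (7 − 2.5)/9 = 0.5.
Midpoints: 2.75, 3.25, 3.75, 4.25, 4.75, 5.25, 5.75, 6.25, 6.75.
h(2.75) = 13.5, h(3.25) = 23, h(3.75) = 34.5, h(4.25) = 48, h(4.75) = 63.5, h(5.25) = 81, h(5.75) = 100.5, h(6.25) = 122, h(6.75) = 145.5.
Sum = Δu · [h(2.75) + h(3.25) + h(3.75) + ...].
Sum = 315.75.

315.75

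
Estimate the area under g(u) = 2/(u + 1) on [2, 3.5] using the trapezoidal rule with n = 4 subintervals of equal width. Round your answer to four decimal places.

0.8124

Δu = (3.5 − 2)/4 = 0.375.
g(2) = 2/3, g(2.375) = 16/27, g(2.75) = 8/15, g(3.125) = 16/33, g(3.5) = 4/9.
T_4 = (Δu/2)·[g(u_0) + 2g(u_1) + 2g(u_2) + 2g(u_3) + g(u_4)].
Sum ≈ 0.8124.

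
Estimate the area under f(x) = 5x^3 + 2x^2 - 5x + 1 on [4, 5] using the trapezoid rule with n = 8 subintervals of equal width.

Δx = (5 − 4)/8 = 0.125.
f(4) = 333, f(4.125) = 187061/512, f(4.25) = 399.703125, f(4.375) = 223287/512, f(4.5) = 474.625, f(4.625) = 263841/512, f(4.75) = 558.234375, f(4.875) = 308963/512, f(5) = 651.
T_8 = (Δx/2)·[f(x_0) + 2f(x_1) + ... + 2f(x_{7}) + f(x_8)].
Sum = 480.59765625.

480.59765625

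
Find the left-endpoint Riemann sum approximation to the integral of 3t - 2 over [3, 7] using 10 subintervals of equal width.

49.6

Δt = (7 − 3)/10 = 0.4.
Left endpoints: 3, 3.4, 3.8, 4.2, 4.6, 5, 5.4, 5.8, 6.2, 6.6.
f(3) = 7, f(3.4) = 8.2, f(3.8) = 9.4, f(4.2) = 10.6, f(4.6) = 11.8, f(5) = 13, f(5.4) = 14.2, f(5.8) = 15.4, f(6.2) = 16.6, f(6.6) = 17.8.
Sum = Δt · [f(3) + f(3.4) + f(3.8) + ...].
Sum = 49.6.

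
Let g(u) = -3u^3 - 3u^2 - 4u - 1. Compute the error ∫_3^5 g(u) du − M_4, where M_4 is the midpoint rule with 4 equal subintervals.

Exact integral: ∫_3^5 g(u) du = -540.
M_4 = -538.375.
Error = -540 − (-538.375) = -1.625.

-1.625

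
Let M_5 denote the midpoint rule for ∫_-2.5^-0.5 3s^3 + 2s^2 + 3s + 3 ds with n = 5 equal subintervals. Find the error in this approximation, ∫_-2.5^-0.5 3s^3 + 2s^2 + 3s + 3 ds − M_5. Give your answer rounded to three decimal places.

-0.307

Exact integral: ∫_-2.5^-0.5 f(s) ds ≈ -21.91667.
M_5 = -21.61.
Error ≈ -21.91667 − (-21.61) ≈ -0.307.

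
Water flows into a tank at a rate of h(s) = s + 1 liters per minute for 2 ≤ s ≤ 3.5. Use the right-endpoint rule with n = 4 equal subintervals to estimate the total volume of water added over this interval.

5.90625

Δs = (3.5 − 2)/4 = 0.375.
Right endpoints: 2.375, 2.75, 3.125, 3.5.
h(2.375) = 3.375, h(2.75) = 3.75, h(3.125) = 4.125, h(3.5) = 4.5.
Sum = Δs · [h(2.375) + h(2.75) + h(3.125) + h(3.5)].
Sum = 5.90625.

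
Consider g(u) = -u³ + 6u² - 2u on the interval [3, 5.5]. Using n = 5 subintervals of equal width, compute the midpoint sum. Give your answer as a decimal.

49.3359375

Δu = (5.5 − 3)/5 = 0.5.
Midpoints: 3.25, 3.75, 4.25, 4.75, 5.25.
g(3.25) = 22.546875, g(3.75) = 24.140625, g(4.25) = 23.109375, g(4.75) = 18.703125, g(5.25) = 10.171875.
Sum = Δu · [g(3.25) + g(3.75) + g(4.25) + g(4.75) + g(5.25)].
Sum = 49.3359375.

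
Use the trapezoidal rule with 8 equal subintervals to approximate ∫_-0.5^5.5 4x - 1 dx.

54

Δx = (5.5 − (-0.5))/8 = 0.75.
f(-0.5) = -3, f(0.25) = 0, f(1) = 3, f(1.75) = 6, f(2.5) = 9, f(3.25) = 12, f(4) = 15, f(4.75) = 18, f(5.5) = 21.
T_8 = (Δx/2)·[f(x_0) + 2f(x_1) + ... + 2f(x_{7}) + f(x_8)].
Sum = 54.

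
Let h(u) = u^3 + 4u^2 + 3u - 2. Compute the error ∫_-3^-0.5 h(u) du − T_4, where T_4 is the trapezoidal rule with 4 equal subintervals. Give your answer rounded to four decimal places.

0.2035

Exact integral: ∫_-3^-0.5 h(u) du ≈ -2.526042.
T_4 ≈ -2.729492.
Error ≈ -2.526042 − (-2.729492) ≈ 0.2035.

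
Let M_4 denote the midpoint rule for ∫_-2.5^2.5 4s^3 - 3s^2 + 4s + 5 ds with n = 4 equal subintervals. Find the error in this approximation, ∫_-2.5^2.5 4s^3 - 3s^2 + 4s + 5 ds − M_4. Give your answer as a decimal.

-1.953125

Exact integral: ∫_-2.5^2.5 f(s) ds = -6.25.
M_4 = -4.296875.
Error = -6.25 − (-4.296875) = -1.953125.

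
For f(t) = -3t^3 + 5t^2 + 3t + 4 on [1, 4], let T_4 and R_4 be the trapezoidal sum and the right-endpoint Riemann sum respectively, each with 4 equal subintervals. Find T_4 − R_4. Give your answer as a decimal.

39.375

T_4 = -56.671875.
R_4 = -96.046875.
T_4 − R_4 = 39.375.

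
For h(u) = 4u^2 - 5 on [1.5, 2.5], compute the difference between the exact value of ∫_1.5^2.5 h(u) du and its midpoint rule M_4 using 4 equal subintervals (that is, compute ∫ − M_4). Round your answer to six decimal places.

Exact integral: ∫_1.5^2.5 h(u) du ≈ 11.33333333.
M_4 = 11.3125.
Error ≈ 11.33333333 − 11.3125 ≈ 0.020833.

0.020833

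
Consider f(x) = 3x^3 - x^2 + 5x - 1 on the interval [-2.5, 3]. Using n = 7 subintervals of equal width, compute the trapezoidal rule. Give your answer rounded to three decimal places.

19.327

Δx = (3 − (-2.5))/7 = 11/14.
f(-2.5) = -66.625, f(-12/7) = -9475/343, f(-13/14) = -24441/2744, f(-1/7) = -598/343, f(9/14) = 7129/2744, f(10/7) = 4407/343, f(31/14) = 103555/2744, f(3) = 86.
T_7 = (Δx/2)·[f(x_0) + 2f(x_1) + ... + 2f(x_{6}) + f(x_7)].
Sum ≈ 19.327.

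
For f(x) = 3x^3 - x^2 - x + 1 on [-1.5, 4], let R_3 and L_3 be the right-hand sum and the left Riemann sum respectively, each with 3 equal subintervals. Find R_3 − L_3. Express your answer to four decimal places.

R_3 ≈ 363.585648.
L_3 ≈ 28.314815.
R_3 − L_3 ≈ 335.2708.

335.2708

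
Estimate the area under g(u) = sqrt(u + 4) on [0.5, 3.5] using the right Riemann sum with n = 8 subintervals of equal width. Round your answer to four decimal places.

Δu = (3.5 − 0.5)/8 = 0.375.
Right endpoints: 0.875, 1.25, 1.625, 2, 2.375, 2.75, 3.125, 3.5.
g(0.875) ≈ 2.2079, g(1.25) ≈ 2.2913, g(1.625) ≈ 2.3717, g(2) ≈ 2.4495, g(2.375) ≈ 2.5249, g(2.75) ≈ 2.5981, g(3.125) ≈ 2.6693, g(3.5) ≈ 2.7386.
Sum = Δu · [g(0.875) + g(1.25) + g(1.625) + ...].
Sum ≈ 7.4442.

7.4442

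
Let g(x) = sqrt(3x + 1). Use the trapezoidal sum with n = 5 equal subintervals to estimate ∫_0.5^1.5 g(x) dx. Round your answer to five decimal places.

Δx = (1.5 − 0.5)/5 = 0.2.
g(0.5) ≈ 1.58114, g(0.7) ≈ 1.76068, g(0.9) ≈ 1.92354, g(1.1) ≈ 2.07364, g(1.3) ≈ 2.21359, g(1.5) ≈ 2.34521.
T_5 = (Δx/2)·[g(x_0) + 2g(x_1) + ... + 2g(x_{4}) + g(x_5)].
Sum ≈ 1.98693.

1.98693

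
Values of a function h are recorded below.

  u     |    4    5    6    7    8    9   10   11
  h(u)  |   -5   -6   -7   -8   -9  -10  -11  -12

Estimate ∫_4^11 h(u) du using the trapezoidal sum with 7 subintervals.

-59.5

Δu = 1.
T_7 = (1/2)·[(-5) + 2·(-6) + 2·(-7) + 2·(-8) + 2·(-9) + 2·(-10) + 2·(-11) + (-12)] = -59.5.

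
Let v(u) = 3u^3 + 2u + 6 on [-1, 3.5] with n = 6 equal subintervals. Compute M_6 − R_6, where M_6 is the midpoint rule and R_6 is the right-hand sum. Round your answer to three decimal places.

M_6 ≈ 147.67383.
R_6 = 207.52734375.
M_6 − R_6 ≈ -59.854.

-59.854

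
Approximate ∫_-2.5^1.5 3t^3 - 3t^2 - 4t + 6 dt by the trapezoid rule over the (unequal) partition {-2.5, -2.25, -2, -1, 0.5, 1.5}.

Subinterval widths: 0.25, 0.25, 1, 1.5, 1.
f(-2.5) = -49.625, f(-2.25) = -34.359375, f(-2) = -22, f(-1) = 4, f(0.5) = 3.625, f(1.5) = 3.375.
On each subinterval the trapezoid contributes (Δt_i/2)·[f(t_{i-1}) + f(t_i)].
Sum = -17.32421875.

-17.32421875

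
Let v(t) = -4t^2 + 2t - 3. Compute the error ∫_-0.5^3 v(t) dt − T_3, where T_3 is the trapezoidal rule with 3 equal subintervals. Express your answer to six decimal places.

3.175926

Exact integral: ∫_-0.5^3 v(t) dt ≈ -37.91666667.
T_3 ≈ -41.09259259.
Error ≈ -37.91666667 − (-41.09259259) ≈ 3.175926.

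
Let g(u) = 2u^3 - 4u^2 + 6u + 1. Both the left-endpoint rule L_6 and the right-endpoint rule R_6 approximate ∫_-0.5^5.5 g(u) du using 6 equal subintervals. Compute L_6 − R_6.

L_6 = 218.
R_6 = 467.
L_6 − R_6 = -249.

-249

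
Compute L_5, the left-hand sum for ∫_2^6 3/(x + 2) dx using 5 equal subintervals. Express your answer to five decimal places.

Δx = (6 − 2)/5 = 0.8.
Left endpoints: 2, 2.8, 3.6, 4.4, 5.2.
f(2) = 0.75, f(2.8) = 0.625, f(3.6) = 15/28, f(4.4) = 0.46875, f(5.2) = 5/12.
Sum = Δx · [f(2) + f(2.8) + f(3.6) + f(4.4) + f(5.2)].
Sum ≈ 2.23690.

2.23690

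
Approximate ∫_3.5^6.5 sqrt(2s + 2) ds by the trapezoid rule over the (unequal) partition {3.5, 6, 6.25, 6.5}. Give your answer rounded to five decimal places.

10.33087

Subinterval widths: 2.5, 0.25, 0.25.
f(3.5) ≈ 3.00000, f(6) ≈ 3.74166, f(6.25) ≈ 3.80789, f(6.5) ≈ 3.87298.
On each subinterval the trapezoid contributes (Δs_i/2)·[f(s_{i-1}) + f(s_i)].
Sum ≈ 10.33087.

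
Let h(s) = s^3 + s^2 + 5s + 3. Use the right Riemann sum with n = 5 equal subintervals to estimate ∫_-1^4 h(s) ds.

195

Δs = (4 − (-1))/5 = 1.
Right endpoints: 0, 1, 2, 3, 4.
h(0) = 3, h(1) = 10, h(2) = 25, h(3) = 54, h(4) = 103.
Sum = Δs · [h(0) + h(1) + h(2) + h(3) + h(4)].
Sum = 195.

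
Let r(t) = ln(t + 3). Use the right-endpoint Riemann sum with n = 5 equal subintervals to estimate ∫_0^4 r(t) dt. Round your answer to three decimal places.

Δt = (4 − 0)/5 = 0.8.
Right endpoints: 0.8, 1.6, 2.4, 3.2, 4.
r(0.8) ≈ 1.335, r(1.6) ≈ 1.526, r(2.4) ≈ 1.686, r(3.2) ≈ 1.825, r(4) ≈ 1.946.
Sum = Δt · [r(0.8) + r(1.6) + r(2.4) + r(3.2) + r(4)].
Sum ≈ 6.654.

6.654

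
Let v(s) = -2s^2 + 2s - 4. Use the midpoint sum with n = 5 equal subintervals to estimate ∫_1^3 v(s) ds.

Δs = (3 − 1)/5 = 0.4.
Midpoints: 1.2, 1.6, 2, 2.4, 2.8.
v(1.2) = -4.48, v(1.6) = -5.92, v(2) = -8, v(2.4) = -10.72, v(2.8) = -14.08.
Sum = Δs · [v(1.2) + v(1.6) + v(2) + v(2.4) + v(2.8)].
Sum = -17.28.

-17.28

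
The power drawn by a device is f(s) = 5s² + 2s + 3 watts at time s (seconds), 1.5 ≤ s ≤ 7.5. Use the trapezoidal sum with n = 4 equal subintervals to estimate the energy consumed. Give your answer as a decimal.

780.75

Δs = (7.5 − 1.5)/4 = 1.5.
f(1.5) = 17.25, f(3) = 54, f(4.5) = 113.25, f(6) = 195, f(7.5) = 299.25.
T_4 = (Δs/2)·[f(s_0) + 2f(s_1) + 2f(s_2) + 2f(s_3) + f(s_4)].
Sum = 780.75.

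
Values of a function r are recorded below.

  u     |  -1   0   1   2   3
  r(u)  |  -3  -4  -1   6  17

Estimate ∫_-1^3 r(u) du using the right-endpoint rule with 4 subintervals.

18

Δu = 1.
Sum = 1·[(-4) + (-1) + 6 + 17] = 18.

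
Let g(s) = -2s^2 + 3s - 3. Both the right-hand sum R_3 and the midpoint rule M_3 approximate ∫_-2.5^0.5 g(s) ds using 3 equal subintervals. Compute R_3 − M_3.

R_3 = -19.
M_3 = -28.
R_3 − M_3 = 9.

9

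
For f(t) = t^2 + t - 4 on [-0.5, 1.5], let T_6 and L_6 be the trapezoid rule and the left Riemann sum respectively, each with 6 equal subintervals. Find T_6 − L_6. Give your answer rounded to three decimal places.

0.667

T_6 ≈ -5.79630.
L_6 ≈ -6.46296.
T_6 − L_6 ≈ 0.667.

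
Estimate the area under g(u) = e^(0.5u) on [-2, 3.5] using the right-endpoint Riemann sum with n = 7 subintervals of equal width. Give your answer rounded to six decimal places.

13.027866

Δu = (3.5 − (-2))/7 = 11/14.
Right endpoints: -17/14, -3/7, 5/14, 8/7, 27/14, 19/7, 3.5.
g(-17/14) ≈ 0.544906, g(-3/7) ≈ 0.807118, g(5/14) ≈ 1.195508, g(8/7) ≈ 1.770795, g(27/14) ≈ 2.622913, g(19/7) ≈ 3.885077, g(3.5) ≈ 5.754603.
Sum = Δu · [g(-17/14) + g(-3/7) + g(5/14) + ...].
Sum ≈ 13.027866.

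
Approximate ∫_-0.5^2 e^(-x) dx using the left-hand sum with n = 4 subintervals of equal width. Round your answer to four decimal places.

Δx = (2 − (-0.5))/4 = 0.625.
Left endpoints: -0.5, 0.125, 0.75, 1.375.
f(-0.5) ≈ 1.6487, f(0.125) ≈ 0.8825, f(0.75) ≈ 0.4724, f(1.375) ≈ 0.2528.
Sum = Δx · [f(-0.5) + f(0.125) + f(0.75) + f(1.375)].
Sum ≈ 2.0353.

2.0353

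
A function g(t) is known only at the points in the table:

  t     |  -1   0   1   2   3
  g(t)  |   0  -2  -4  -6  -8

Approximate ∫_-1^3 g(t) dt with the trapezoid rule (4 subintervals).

Δt = 1.
T_4 = (1/2)·[0 + 2·(-2) + 2·(-4) + 2·(-6) + (-8)] = -16.

-16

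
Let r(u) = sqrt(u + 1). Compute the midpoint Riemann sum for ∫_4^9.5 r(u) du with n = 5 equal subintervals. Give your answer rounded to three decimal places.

15.233

Δu = (9.5 − 4)/5 = 1.1.
Midpoints: 4.55, 5.65, 6.75, 7.85, 8.95.
r(4.55) ≈ 2.356, r(5.65) ≈ 2.579, r(6.75) ≈ 2.784, r(7.85) ≈ 2.975, r(8.95) ≈ 3.154.
Sum = Δu · [r(4.55) + r(5.65) + r(6.75) + r(7.85) + r(8.95)].
Sum ≈ 15.233.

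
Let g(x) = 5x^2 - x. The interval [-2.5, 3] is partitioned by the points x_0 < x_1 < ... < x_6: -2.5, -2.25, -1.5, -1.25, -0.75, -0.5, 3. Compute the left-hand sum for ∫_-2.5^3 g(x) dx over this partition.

Subinterval widths: 0.25, 0.75, 0.25, 0.5, 0.25, 3.5.
Left endpoints: -2.5, -2.25, -1.5, -1.25, -0.75, -0.5.
g(-2.5) = 33.75, g(-2.25) = 27.5625, g(-1.5) = 12.75, g(-1.25) = 9.0625, g(-0.75) = 3.5625, g(-0.5) = 1.75.
Sum = Σ Δx_i · g(x_i).
Sum = 43.84375.

43.84375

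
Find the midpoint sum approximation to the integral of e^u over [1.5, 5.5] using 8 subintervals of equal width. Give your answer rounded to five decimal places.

Δu = (5.5 − 1.5)/8 = 0.5.
Midpoints: 1.75, 2.25, 2.75, 3.25, 3.75, 4.25, 4.75, 5.25.
f(1.75) ≈ 5.75460, f(2.25) ≈ 9.48774, f(2.75) ≈ 15.64263, f(3.25) ≈ 25.79034, f(3.75) ≈ 42.52108, f(4.25) ≈ 70.10541, f(4.75) ≈ 115.58428, f(5.25) ≈ 190.56627.
Sum = Δu · [f(1.75) + f(2.25) + f(2.75) + ...].
Sum ≈ 237.72618.

237.72618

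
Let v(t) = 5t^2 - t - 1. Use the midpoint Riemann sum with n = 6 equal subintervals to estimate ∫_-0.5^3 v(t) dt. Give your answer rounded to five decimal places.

36.83709

Δt = (3 − (-0.5))/6 = 7/12.
Midpoints: -5/24, 0.375, 23/24, 37/24, 2.125, 65/24.
v(-5/24) = -331/576, v(0.375) = -0.671875, v(23/24) = 1517/576, v(37/24) = 5381/576, v(2.125) = 19.453125, v(65/24) = 18989/576.
Sum = Δt · [v(-5/24) + v(0.375) + v(23/24) + ...].
Sum ≈ 36.83709.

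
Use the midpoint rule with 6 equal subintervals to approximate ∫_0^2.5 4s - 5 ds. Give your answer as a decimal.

Δs = (2.5 − 0)/6 = 5/12.
Midpoints: 5/24, 0.625, 25/24, 35/24, 1.875, 55/24.
f(5/24) = -25/6, f(0.625) = -2.5, f(25/24) = -5/6, f(35/24) = 5/6, f(1.875) = 2.5, f(55/24) = 25/6.
Sum = Δs · [f(5/24) + f(0.625) + f(25/24) + ...].
Sum = 0.

0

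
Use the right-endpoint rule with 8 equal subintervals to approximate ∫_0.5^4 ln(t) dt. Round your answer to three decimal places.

2.819

Δt = (4 − 0.5)/8 = 0.4375.
Right endpoints: 0.9375, 1.375, 1.8125, 2.25, 2.6875, 3.125, 3.5625, 4.
f(0.9375) ≈ -0.065, f(1.375) ≈ 0.318, f(1.8125) ≈ 0.595, f(2.25) ≈ 0.811, f(2.6875) ≈ 0.989, f(3.125) ≈ 1.139, f(3.5625) ≈ 1.270, f(4) ≈ 1.386.
Sum = Δt · [f(0.9375) + f(1.375) + f(1.8125) + ...].
Sum ≈ 2.819.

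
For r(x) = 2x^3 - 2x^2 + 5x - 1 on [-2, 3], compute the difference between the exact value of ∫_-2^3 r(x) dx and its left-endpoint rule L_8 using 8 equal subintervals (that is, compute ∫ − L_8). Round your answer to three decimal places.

Exact integral: ∫_-2^3 r(x) dx ≈ 16.66667.
L_8 = -9.5703125.
Error ≈ 16.66667 − (-9.5703125) ≈ 26.237.

26.237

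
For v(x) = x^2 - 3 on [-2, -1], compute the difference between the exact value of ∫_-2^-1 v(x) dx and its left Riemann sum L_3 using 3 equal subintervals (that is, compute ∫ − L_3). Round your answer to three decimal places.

Exact integral: ∫_-2^-1 v(x) dx ≈ -0.66667.
L_3 ≈ -0.14815.
Error ≈ -0.66667 − (-0.14815) ≈ -0.519.

-0.519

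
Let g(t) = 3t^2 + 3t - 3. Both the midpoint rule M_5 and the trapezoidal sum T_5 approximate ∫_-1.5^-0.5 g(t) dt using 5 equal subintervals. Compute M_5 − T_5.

M_5 = -2.76.
T_5 = -2.73.
M_5 − T_5 = -0.03.

-0.03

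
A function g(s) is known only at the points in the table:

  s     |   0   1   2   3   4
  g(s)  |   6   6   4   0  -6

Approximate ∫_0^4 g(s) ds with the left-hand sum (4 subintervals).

16

Δs = 1.
Sum = 1·[6 + 6 + 4 + 0] = 16.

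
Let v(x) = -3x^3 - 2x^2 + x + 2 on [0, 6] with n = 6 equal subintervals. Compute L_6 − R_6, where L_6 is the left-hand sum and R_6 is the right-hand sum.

L_6 = -758.
R_6 = -1472.
L_6 − R_6 = 714.

714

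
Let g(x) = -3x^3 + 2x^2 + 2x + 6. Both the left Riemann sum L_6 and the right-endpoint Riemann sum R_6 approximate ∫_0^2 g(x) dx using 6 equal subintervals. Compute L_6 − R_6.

L_6 ≈ 11.07407.
R_6 ≈ 7.07407.
L_6 − R_6 = 4.

4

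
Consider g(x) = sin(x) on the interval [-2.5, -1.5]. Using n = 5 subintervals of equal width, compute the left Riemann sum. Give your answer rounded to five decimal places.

-0.82907

Δx = (-1.5 − (-2.5))/5 = 0.2.
Left endpoints: -2.5, -2.3, -2.1, -1.9, -1.7.
g(-2.5) ≈ -0.59847, g(-2.3) ≈ -0.74571, g(-2.1) ≈ -0.86321, g(-1.9) ≈ -0.94630, g(-1.7) ≈ -0.99166.
Sum = Δx · [g(-2.5) + g(-2.3) + g(-2.1) + g(-1.9) + g(-1.7)].
Sum ≈ -0.82907.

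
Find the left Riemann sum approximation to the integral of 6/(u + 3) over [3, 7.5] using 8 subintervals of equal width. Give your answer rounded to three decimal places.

3.481

Δu = (7.5 − 3)/8 = 0.5625.
Left endpoints: 3, 3.5625, 4.125, 4.6875, 5.25, 5.8125, 6.375, 6.9375.
f(3) = 1, f(3.5625) = 32/35, f(4.125) = 16/19, f(4.6875) = 32/41, f(5.25) = 8/11, f(5.8125) = 32/47, f(6.375) = 0.64, f(6.9375) = 32/53.
Sum = Δu · [f(3) + f(3.5625) + f(4.125) + ...].
Sum ≈ 3.481.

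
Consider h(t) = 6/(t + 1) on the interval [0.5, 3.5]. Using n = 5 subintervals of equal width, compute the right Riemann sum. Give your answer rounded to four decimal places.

5.8616

Δt = (3.5 − 0.5)/5 = 0.6.
Right endpoints: 1.1, 1.7, 2.3, 2.9, 3.5.
h(1.1) = 20/7, h(1.7) = 20/9, h(2.3) = 20/11, h(2.9) = 20/13, h(3.5) = 4/3.
Sum = Δt · [h(1.1) + h(1.7) + h(2.3) + h(2.9) + h(3.5)].
Sum ≈ 5.8616.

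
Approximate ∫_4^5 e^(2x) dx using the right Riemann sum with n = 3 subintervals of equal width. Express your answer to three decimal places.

13047.115

Δx = (5 − 4)/3 = 1/3.
Right endpoints: 13/3, 14/3, 5.
f(13/3) ≈ 5806.113, f(14/3) ≈ 11308.765, f(5) ≈ 22026.466.
Sum = Δx · [f(13/3) + f(14/3) + f(5)].
Sum ≈ 13047.115.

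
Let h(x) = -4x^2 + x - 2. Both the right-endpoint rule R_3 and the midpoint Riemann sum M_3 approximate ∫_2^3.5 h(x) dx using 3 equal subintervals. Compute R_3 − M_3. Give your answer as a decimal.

R_3 = -53.5.
M_3 = -45.25.
R_3 − M_3 = -8.25.

-8.25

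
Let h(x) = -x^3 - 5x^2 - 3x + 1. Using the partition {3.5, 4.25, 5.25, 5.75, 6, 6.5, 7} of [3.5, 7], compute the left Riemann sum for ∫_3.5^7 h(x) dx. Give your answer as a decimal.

Subinterval widths: 0.75, 1, 0.5, 0.25, 0.5, 0.5.
Left endpoints: 3.5, 4.25, 5.25, 5.75, 6, 6.5.
h(3.5) = -113.625, h(4.25) = -178.828125, h(5.25) = -297.265625, h(5.75) = -371.671875, h(6) = -413, h(6.5) = -504.375.
Sum = Σ Δx_i · h(x_i).
Sum = -964.28515625.

-964.28515625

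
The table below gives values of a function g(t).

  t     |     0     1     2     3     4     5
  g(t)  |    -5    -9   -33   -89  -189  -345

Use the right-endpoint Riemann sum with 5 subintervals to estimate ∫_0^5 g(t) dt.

-665

Δt = 1.
Sum = 1·[(-9) + (-33) + (-89) + (-189) + (-345)] = -665.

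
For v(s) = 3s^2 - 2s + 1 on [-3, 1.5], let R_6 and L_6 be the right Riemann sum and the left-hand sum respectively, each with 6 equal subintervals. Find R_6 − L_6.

R_6 = 31.921875.
L_6 = 53.859375.
R_6 − L_6 = -21.9375.

-21.9375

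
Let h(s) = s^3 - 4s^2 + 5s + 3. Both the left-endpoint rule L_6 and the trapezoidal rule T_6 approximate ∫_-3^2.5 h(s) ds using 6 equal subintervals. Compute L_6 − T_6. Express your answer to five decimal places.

L_6 ≈ -98.5337095.
T_6 ≈ -61.3514178.
L_6 − T_6 ≈ -37.18229.

-37.18229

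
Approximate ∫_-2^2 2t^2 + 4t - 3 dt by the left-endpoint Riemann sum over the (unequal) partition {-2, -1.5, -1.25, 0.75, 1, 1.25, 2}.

-7.5

Subinterval widths: 0.5, 0.25, 2, 0.25, 0.25, 0.75.
Left endpoints: -2, -1.5, -1.25, 0.75, 1, 1.25.
f(-2) = -3, f(-1.5) = -4.5, f(-1.25) = -4.875, f(0.75) = 1.125, f(1) = 3, f(1.25) = 5.125.
Sum = Σ Δt_i · f(t_i).
Sum = -7.5.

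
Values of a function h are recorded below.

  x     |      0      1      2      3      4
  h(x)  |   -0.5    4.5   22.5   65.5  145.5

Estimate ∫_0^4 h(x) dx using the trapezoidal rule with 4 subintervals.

Δx = 1.
T_4 = (1/2)·[(-0.5) + 2·4.5 + 2·22.5 + 2·65.5 + 145.5] = 165.

165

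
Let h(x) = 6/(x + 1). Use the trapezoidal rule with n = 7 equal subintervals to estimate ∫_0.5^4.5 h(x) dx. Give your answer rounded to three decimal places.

Δx = (4.5 − 0.5)/7 = 4/7.
h(0.5) = 4, h(15/14) = 84/29, h(23/14) = 84/37, h(31/14) = 28/15, h(39/14) = 84/53, h(47/14) = 84/61, h(55/14) = 28/23, h(4.5) = 12/11.
T_7 = (Δx/2)·[h(x_0) + 2h(x_1) + ... + 2h(x_{6}) + h(x_7)].
Sum ≈ 7.862.

7.862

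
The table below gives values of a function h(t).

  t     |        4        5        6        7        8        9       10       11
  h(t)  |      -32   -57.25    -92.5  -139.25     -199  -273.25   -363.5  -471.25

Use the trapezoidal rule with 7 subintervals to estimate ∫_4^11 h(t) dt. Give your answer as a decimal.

Δt = 1.
T_7 = (1/2)·[(-32) + 2·(-57.25) + 2·(-92.5) + 2·(-139.25) + 2·(-199) + 2·(-273.25) + 2·(-363.5) + (-471.25)] = -1376.375.

-1376.375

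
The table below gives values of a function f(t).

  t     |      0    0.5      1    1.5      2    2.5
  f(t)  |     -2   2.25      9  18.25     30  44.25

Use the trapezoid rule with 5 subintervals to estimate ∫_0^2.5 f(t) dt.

Δt = 0.5.
T_5 = (0.5/2)·[(-2) + 2·2.25 + 2·9 + 2·18.25 + 2·30 + 44.25] = 40.3125.

40.3125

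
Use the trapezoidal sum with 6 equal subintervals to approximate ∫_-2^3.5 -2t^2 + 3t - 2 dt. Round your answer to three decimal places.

Δt = (3.5 − (-2))/6 = 11/12.
f(-2) = -16, f(-13/12) = -547/72, f(-1/6) = -23/9, f(0.75) = -0.875, f(5/3) = -23/9, f(31/12) = -547/72, f(3.5) = -16.
T_6 = (Δt/2)·[f(t_0) + 2f(t_1) + ... + 2f(t_{5}) + f(t_6)].
Sum ≈ -34.082.

-34.082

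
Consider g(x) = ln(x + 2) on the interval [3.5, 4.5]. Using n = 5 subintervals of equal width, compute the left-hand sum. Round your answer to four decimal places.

1.7738

Δx = (4.5 − 3.5)/5 = 0.2.
Left endpoints: 3.5, 3.7, 3.9, 4.1, 4.3.
g(3.5) ≈ 1.7047, g(3.7) ≈ 1.7405, g(3.9) ≈ 1.7750, g(4.1) ≈ 1.8083, g(4.3) ≈ 1.8405.
Sum = Δx · [g(3.5) + g(3.7) + g(3.9) + g(4.1) + g(4.3)].
Sum ≈ 1.7738.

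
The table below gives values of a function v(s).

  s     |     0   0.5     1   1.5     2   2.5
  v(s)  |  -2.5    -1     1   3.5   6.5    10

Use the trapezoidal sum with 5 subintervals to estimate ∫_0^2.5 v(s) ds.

Δs = 0.5.
T_5 = (0.5/2)·[(-2.5) + 2·(-1) + 2·1 + 2·3.5 + 2·6.5 + 10] = 6.875.

6.875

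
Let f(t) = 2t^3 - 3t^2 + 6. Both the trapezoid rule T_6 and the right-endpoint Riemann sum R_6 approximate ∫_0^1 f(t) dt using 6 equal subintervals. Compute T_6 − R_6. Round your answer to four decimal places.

0.0833

T_6 = 5.5.
R_6 ≈ 5.416667.
T_6 − R_6 ≈ 0.0833.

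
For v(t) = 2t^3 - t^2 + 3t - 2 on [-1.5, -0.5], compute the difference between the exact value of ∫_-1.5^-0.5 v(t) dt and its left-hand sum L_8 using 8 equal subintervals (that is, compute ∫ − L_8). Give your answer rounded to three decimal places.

Exact integral: ∫_-1.5^-0.5 v(t) dt ≈ -8.58333.
L_8 = -9.3203125.
Error ≈ -8.58333 − (-9.3203125) ≈ 0.737.

0.737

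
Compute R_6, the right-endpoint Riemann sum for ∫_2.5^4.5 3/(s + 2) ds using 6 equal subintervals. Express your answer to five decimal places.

1.06970

Δs = (4.5 − 2.5)/6 = 1/3.
Right endpoints: 17/6, 19/6, 3.5, 23/6, 25/6, 4.5.
f(17/6) = 18/29, f(19/6) = 18/31, f(3.5) = 6/11, f(23/6) = 18/35, f(25/6) = 18/37, f(4.5) = 6/13.
Sum = Δs · [f(17/6) + f(19/6) + f(3.5) + ...].
Sum ≈ 1.06970.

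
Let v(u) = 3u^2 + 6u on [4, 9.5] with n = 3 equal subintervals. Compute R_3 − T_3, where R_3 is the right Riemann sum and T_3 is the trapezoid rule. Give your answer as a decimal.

234.4375

R_3 ≈ 1259.80556.
T_3 ≈ 1025.36806.
R_3 − T_3 = 234.4375.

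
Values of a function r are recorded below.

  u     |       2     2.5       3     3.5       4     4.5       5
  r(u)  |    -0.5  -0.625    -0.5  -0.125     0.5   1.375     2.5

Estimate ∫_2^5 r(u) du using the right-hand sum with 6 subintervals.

1.5625

Δu = 0.5.
Sum = 0.5·[(-0.625) + (-0.5) + (-0.125) + 0.5 + 1.375 + 2.5] = 1.5625.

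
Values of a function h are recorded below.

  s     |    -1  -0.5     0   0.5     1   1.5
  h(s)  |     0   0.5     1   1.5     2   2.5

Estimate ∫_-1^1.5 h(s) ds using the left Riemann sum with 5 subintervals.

2.5

Δs = 0.5.
Sum = 0.5·[0 + 0.5 + 1 + 1.5 + 2] = 2.5.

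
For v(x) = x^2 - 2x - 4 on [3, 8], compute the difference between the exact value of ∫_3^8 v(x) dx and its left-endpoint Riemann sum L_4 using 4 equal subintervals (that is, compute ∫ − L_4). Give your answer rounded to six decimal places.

Exact integral: ∫_3^8 v(x) dx ≈ 86.66666667.
L_4 = 59.84375.
Error ≈ 86.66666667 − 59.84375 ≈ 26.822917.

26.822917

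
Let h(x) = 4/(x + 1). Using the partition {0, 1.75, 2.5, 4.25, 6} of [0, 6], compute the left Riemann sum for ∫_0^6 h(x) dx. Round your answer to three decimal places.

11.424

Subinterval widths: 1.75, 0.75, 1.75, 1.75.
Left endpoints: 0, 1.75, 2.5, 4.25.
h(0) = 4, h(1.75) = 16/11, h(2.5) = 8/7, h(4.25) = 16/21.
Sum = Σ Δx_i · h(x_i).
Sum ≈ 11.424.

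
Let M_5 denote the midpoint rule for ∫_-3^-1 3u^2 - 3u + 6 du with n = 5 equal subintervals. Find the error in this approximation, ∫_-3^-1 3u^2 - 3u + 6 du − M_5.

0.08

Exact integral: ∫_-3^-1 f(u) du = 50.
M_5 = 49.92.
Error = 50 − 49.92 = 0.08.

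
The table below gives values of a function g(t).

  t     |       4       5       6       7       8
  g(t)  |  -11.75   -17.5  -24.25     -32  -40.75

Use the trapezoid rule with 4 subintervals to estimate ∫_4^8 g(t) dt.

-100

Δt = 1.
T_4 = (1/2)·[(-11.75) + 2·(-17.5) + 2·(-24.25) + 2·(-32) + (-40.75)] = -100.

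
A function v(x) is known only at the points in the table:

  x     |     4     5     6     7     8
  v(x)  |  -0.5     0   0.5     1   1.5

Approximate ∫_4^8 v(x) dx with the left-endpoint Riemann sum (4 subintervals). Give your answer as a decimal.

1

Δx = 1.
Sum = 1·[(-0.5) + 0 + 0.5 + 1] = 1.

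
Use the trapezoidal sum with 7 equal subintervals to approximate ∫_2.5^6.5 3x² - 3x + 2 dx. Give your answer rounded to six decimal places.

213.653061

Δx = (6.5 − 2.5)/7 = 4/7.
f(2.5) = 13.25, f(43/14) = 4133/196, f(51/14) = 6053/196, f(59/14) = 8357/196, f(67/14) = 11045/196, f(75/14) = 14117/196, f(83/14) = 17573/196, f(6.5) = 109.25.
T_7 = (Δx/2)·[f(x_0) + 2f(x_1) + ... + 2f(x_{6}) + f(x_7)].
Sum ≈ 213.653061.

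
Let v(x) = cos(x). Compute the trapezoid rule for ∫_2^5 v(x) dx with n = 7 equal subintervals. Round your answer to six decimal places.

Δx = (5 − 2)/7 = 3/7.
v(2) ≈ -0.416147, v(17/7) ≈ -0.756389, v(20/7) ≈ -0.959816, v(23/7) ≈ -0.989632, v(26/7) ≈ -0.840445, v(29/7) ≈ -0.539238, v(32/7) ≈ -0.140494, v(5) ≈ 0.283662.
T_7 = (Δx/2)·[v(x_0) + 2v(x_1) + ... + 2v(x_{6}) + v(x_7)].
Sum ≈ -1.839539.

-1.839539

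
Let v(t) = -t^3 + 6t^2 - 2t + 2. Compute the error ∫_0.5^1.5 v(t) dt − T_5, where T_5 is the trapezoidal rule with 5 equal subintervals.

Exact integral: ∫_0.5^1.5 v(t) dt = 5.25.
T_5 = 5.27.
Error = 5.25 − 5.27 = -0.02.

-0.02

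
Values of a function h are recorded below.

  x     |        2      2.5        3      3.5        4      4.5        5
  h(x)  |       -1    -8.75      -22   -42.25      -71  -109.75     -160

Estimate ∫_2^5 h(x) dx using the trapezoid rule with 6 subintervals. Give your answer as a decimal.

-167.125

Δx = 0.5.
T_6 = (0.5/2)·[(-1) + 2·(-8.75) + 2·(-22) + 2·(-42.25) + 2·(-71) + 2·(-109.75) + (-160)] = -167.125.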